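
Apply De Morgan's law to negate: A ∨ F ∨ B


De Morgan's law: ¬(P ∨ Q ∨ R) ≡ ¬P ∧ ¬Q ∧ ¬R
¬(A ∨ F ∨ B) = ¬A ∧ ¬F ∧ ¬B

¬A ∧ ¬F ∧ ¬B


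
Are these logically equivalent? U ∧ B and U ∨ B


Expression 1: U ∧ B
Expression 2: U ∨ B
Truth table (U B | Expr1 Expr2):
  T T |   T     T
  T F |   F     T   ← differ
  F T |   F     T   ← differ
  F F |   F     F
Counterexample: U=T, B=F gives Expr1 = F but Expr2 = T, so the expressions are NOT logically equivalent.

No


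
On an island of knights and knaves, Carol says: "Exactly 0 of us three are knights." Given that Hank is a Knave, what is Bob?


Carol claims exactly 0 knights among Carol, Hank, Bob.
Given: Hank is a Knave.

Case 1: Carol is a Knight (tells truth)
  Then exactly 0 of the three are knights.
  Counting Carol, Hank: 1 knight(s) so far. Need -1 more → impossible.
Case 2: Carol is a Knave (lies)
  Then the count is NOT 0.
  If Bob = Knave, count = 0 = 0 → claim would be true, contradicts lie.
  If Bob = Knight, count = 1 ≠ 0 → lie confirmed ✓

Bob is a Knight.

Knight


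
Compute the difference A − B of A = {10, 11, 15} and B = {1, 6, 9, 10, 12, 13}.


A = {10, 11, 15}
B = {1, 6, 9, 10, 12, 13}
Operation: difference A − B
In A but not B: 11, 15

{11, 15}


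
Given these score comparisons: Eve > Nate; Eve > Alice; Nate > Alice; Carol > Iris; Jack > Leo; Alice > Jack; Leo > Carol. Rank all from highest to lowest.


Constraints: Eve > Nate; Eve > Alice; Nate > Alice; Carol > Iris; Jack > Leo; Alice > Jack; Leo > Carol
Method: at each step, the next-highest is the one remaining person who never appears on the smaller side of a constraint between remaining people.
  Step 1: remaining {Iris, Nate, Jack, Leo, Carol, Alice, Eve}; on the smaller side: {Iris, Nate, Jack, Leo, Carol, Alice} → Eve is next (Eve > Nate; Eve > Alice).
  Step 2: remaining {Iris, Nate, Jack, Leo, Carol, Alice}; on the smaller side: {Iris, Jack, Leo, Carol, Alice} → Nate is next (Nate > Alice).
  Step 3: remaining {Iris, Jack, Leo, Carol, Alice}; on the smaller side: {Iris, Jack, Leo, Carol} → Alice is next (Alice > Jack).
  Step 4: remaining {Iris, Jack, Leo, Carol}; on the smaller side: {Iris, Leo, Carol} → Jack is next (Jack > Leo).
  Step 5: remaining {Iris, Leo, Carol}; on the smaller side: {Iris, Carol} → Leo is next (Leo > Carol).
  Step 6: remaining {Iris, Carol}; on the smaller side: {Iris} → Carol is next (Carol > Iris).
  Step 7: only Iris remains → lowest.
Final ranking (highest to lowest):

Eve > Nate > Alice > Jack > Leo > Carol > Iris


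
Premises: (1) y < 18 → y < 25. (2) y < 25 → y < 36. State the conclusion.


Hypothetical syllogism: P → Q, Q → R ⊢ P → R
Premise 1: y < 18 → y < 25
Premise 2: y < 25 → y < 36
Chain the implications: the middle term (y < 25) links the two.
Conclusion: If y < 18, then y < 36.

If y < 18, then y < 36.


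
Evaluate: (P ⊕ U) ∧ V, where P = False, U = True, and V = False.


P = False, U = True, V = False
Step 1: P ⊕ U = False XOR True = True
Step 2: True ∧ V = True AND False = False
XOR true when exactly one of P,U is true; then AND with V.

False


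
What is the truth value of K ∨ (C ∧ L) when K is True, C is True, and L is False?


K = True, C = True, L = False
Step 1: C ∧ L = True AND False = False
Step 2: K ∨ False = True OR False = True
AND evaluated first (higher precedence); then OR applied.

True


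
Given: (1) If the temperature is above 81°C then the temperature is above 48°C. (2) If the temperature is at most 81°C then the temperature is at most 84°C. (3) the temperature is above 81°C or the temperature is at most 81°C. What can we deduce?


Constructive dilemma: (P → Q) ∧ (R → S), P ∨ R ⊢ Q ∨ S
Premise 1: the temperature is above 81°C → the temperature is above 48°C
Premise 2: the temperature is at most 81°C → the temperature is at most 84°C
Premise 3: the temperature is above 81°C ∨ the temperature is at most 81°C
Case 1: Assuming the temperature is above 81°C, then by Premise 1, the temperature is above 48°C.
Case 2: Assuming the temperature is at most 81°C, then by Premise 2, the temperature is at most 84°C.
Since one of the temperature is above 81°C or the temperature is at most 81°C must hold, we get the temperature is above 48°C or the temperature is at most 84°C.

The temperature is above 48°C or the temperature is at most 84°C.


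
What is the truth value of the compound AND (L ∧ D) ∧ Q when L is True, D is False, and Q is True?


L = True, D = False, Q = True
Step 1: L ∧ D = True AND False = False
Step 2: False ∧ Q = False AND True = False
AND is true only when ALL operands are true.

False


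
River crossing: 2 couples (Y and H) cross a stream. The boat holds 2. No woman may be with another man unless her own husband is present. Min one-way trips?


Label couples Y and H.
1. WY+WH → (far: WY,WH; near: HY,HH)
2. WY ←   (far: WH; near: HY,HH,WY)
3. HY+HH → (far: HY,HH,WH; near: WY)
4. HY ←   (far: HH,WH; near: HY,WY)  — HY returns, since WY is alone on near bank
5. HY+WY → (far: all four; near: empty)
Every state respects the constraint.
Minimum trips = 5

5


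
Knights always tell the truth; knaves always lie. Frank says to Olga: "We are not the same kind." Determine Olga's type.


Frank says: "We are not the same kind."
Case 1: Frank is a Knight (truth-teller)
  Statement is true → they ARE different → Olga is a Knave
Case 2: Frank is a Knave (liar)
  Statement is false → they are NOT different → Olga is a Knave
In both cases, Olga is a Knave.

Knave


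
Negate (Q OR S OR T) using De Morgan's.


De Morgan's law: ¬(P ∨ Q ∨ R) ≡ ¬P ∧ ¬Q ∧ ¬R
¬(Q ∨ S ∨ T) = ¬Q ∧ ¬S ∧ ¬T

¬Q ∧ ¬S ∧ ¬T


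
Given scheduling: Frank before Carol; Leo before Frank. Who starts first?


Constraints: Frank before Carol; Leo before Frank
The first task can have nothing scheduled before it, so it must never appear on the right of a 'before'.
Tasks appearing after some 'before': Carol, Frank.
The only task not in that list is Leo → it is first.

Leo


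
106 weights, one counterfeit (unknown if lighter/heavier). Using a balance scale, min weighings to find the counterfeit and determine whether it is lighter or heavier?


Let n = 106. 212 possibilities (n weights × lighter/heavier); each weighing has 3 outcomes.
Bound for k weighings: say the first weighing puts j weights on each pan. If it tips, the 2j weighed weights remain suspects (each with a known direction) and k-1 weighings give 3^(k-1) outcomes; 3^(k-1) is odd, so 2j ≤ 3^(k-1) - 1. If it balances, the n - 2j unweighed weights remain with direction unknown: 2(n - 2j) ≤ 3^(k-1) - 1 by the same parity argument. Adding, n ≤ (3^(k-1) - 1) + (3^(k-1) - 1)/2 = (3^k - 3)/2, and the classical three-group strategy achieves this (3 weights in 2 weighings, 12 in 3, 39 in 4, 120 in 5).
So we need the smallest k with (3^k - 3)/2 ≥ 106.
k = 4: (3^4 - 3)/2 = 39 < 106 ✗
k = 5: (3^5 - 3)/2 = 120 ≥ 106 ✓

5


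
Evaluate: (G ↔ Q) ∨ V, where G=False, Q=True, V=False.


G = False, Q = True, V = False
Expression: (G ↔ Q) ∨ V
Step 1: G ↔ Q = (False iff True) (true when values match) = False
Step 2: (False) ∨ V = False OR False = False

False


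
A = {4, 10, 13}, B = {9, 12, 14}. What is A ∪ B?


A = {4, 10, 13}
B = {9, 12, 14}
Operation: union
All elements combined: 4, 9, 10, 12, 13, 14

{4, 9, 10, 12, 13, 14}


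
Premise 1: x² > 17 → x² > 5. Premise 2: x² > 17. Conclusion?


Modus ponens: P → Q, P ⊢ Q
P: x² > 17
Q: x² > 5
We have P → Q and P is true.
By modus ponens, Q must be true.

x² > 5


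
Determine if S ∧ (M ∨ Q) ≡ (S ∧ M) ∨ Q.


Expression 1: S ∧ (M ∨ Q)
Expression 2: (S ∧ M) ∨ Q
Truth table (S M Q | Expr1 Expr2):
  T T T |   T     T
  T T F |   T     T
  T F T |   T     T
  T F F |   F     F
  F T T |   F     T   ← differ
  F T F |   F     F
  F F T |   F     T   ← differ
  F F F |   F     F
Counterexample: S=F, M=T, Q=T gives Expr1 = F but Expr2 = T, so the expressions are NOT logically equivalent.

No


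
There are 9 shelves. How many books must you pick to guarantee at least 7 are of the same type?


Pigeonhole: to guarantee k in one of n categories, need (k-1)×n + 1.
k = 7, n = 9
Minimum = (7-1) × 9 + 1 = 6 × 9 + 1

55


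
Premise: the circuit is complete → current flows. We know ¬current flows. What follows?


Modus tollens: P → Q, ¬Q ⊢ ¬P
P: the circuit is complete
Q: current flows
We have P → Q and Q is false.
By modus tollens, P must be false.

It is not the case that the circuit is complete


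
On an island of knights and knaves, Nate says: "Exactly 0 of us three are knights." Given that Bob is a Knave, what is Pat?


Nate claims exactly 0 knights among Nate, Bob, Pat.
Given: Bob is a Knave.

Case 1: Nate is a Knight (tells truth)
  Then exactly 0 of the three are knights.
  Counting Nate, Bob: 1 knight(s) so far. Need -1 more → impossible.
Case 2: Nate is a Knave (lies)
  Then the count is NOT 0.
  If Pat = Knave, count = 0 = 0 → claim would be true, contradicts lie.
  If Pat = Knight, count = 1 ≠ 0 → lie confirmed ✓

Pat is a Knight.

Knight


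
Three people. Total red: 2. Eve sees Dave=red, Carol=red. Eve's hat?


Total red = 2, seen red = 2
Own red = 2 - 2 = 0
Eve's hat is blue.

blue


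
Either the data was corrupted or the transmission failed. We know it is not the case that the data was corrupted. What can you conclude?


Disjunctive syllogism: P ∨ Q, ¬P ⊢ Q
Disjunction: the data was corrupted ∨ the transmission failed
We know it is not the case that the data was corrupted.
By disjunctive syllogism, the other disjunct must be true.

The transmission failed


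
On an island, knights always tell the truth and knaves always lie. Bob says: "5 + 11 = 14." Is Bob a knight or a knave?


Statement: "5 + 11 = 14."
Actual: 5 + 11 = 16
Claimed: 14
Statement is FALSE → Bob lies → Knave

Knave


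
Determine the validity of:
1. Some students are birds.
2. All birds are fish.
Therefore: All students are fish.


Premise 1: Some students are birds.
Premise 2: All birds are fish.
Conclusion: All students are fish.
Fallacy: illicit minor. The minor term (students) is distributed in the conclusion ('All students ...') but undistributed in its premise ('Some students are birds' doesn't cover all students).
Only 'Some students are fish' follows, not 'All'.

Invalid


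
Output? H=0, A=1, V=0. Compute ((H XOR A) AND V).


H XOR A = 0^1 = 1
1 AND 0 = 0

0


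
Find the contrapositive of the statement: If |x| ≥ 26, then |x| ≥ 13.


Original: If |x| ≥ 26, then |x| ≥ 13
Contrapositive: If ¬Q, then ¬P
Negate Q: not (|x| ≥ 13)
Negate P: not (|x| ≥ 26)

If not (|x| ≥ 13), then not (|x| ≥ 26).


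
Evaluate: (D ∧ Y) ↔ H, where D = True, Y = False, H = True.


D = True, Y = False, H = True
Step 1: D ∧ Y = True AND False = False
Step 2: (False) ↔ H: true when both sides have same truth value.
Result: False ↔ True = False

False


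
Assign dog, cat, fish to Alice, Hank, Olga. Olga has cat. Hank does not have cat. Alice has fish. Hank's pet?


From clues:
  Olga → cat
  Alice → fish
By elimination, Hank gets the remaining.

dog


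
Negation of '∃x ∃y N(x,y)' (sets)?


Original: ∃x ∃y N(x,y)
Rule: ¬∀→∃, ¬∃→∀, negate predicate.
Negation: ∀x ∀y ¬N(x,y)

∀x ∀y ¬N(x,y)


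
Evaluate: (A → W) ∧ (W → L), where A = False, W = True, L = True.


A = False, W = True, L = True
Step 1: A → W is false only when A=True and W=False. Result: True
Step 2: W → L is false only when W=True and L=False. Result: True
Step 3: True ∧ True = True

True


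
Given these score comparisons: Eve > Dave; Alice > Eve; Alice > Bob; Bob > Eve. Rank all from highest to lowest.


Constraints: Eve > Dave; Alice > Eve; Alice > Bob; Bob > Eve
Method: at each step, the next-highest is the one remaining person who never appears on the smaller side of a constraint between remaining people.
  Step 1: remaining {Eve, Dave, Alice, Bob}; on the smaller side: {Eve, Dave, Bob} → Alice is next (Alice > Eve; Alice > Bob).
  Step 2: remaining {Eve, Dave, Bob}; on the smaller side: {Eve, Dave} → Bob is next (Bob > Eve).
  Step 3: remaining {Eve, Dave}; on the smaller side: {Dave} → Eve is next (Eve > Dave).
  Step 4: only Dave remains → lowest.
Final ranking (highest to lowest):

Alice > Bob > Eve > Dave


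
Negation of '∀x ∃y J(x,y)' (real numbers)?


Original: ∀x ∃y J(x,y)
Rule: ¬∀→∃, ¬∃→∀, negate predicate.
Negation: ∃x ∀y ¬J(x,y)

∃x ∀y ¬J(x,y)


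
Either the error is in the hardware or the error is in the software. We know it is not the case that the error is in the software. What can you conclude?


Disjunctive syllogism: P ∨ Q, ¬P ⊢ Q
Disjunction: the error is in the hardware ∨ the error is in the software
We know it is not the case that the error is in the software.
By disjunctive syllogism, the other disjunct must be true.

The error is in the hardware


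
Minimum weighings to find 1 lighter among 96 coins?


Each weighing has 3 outcomes (left heavy / balance / right heavy), so k weighings distinguish at most 3^k cases; splitting into three near-equal groups achieves this.
Need 3^k ≥ 96: 3^4 = 81 < 96 ≤ 3^5 = 243
k = ⌈log₃(96)⌉ = 5

5


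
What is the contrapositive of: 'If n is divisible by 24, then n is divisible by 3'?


Original: If n is divisible by 24, then n is divisible by 3
Contrapositive: If ¬Q, then ¬P
Negate Q: not (n is divisible by 3)
Negate P: not (n is divisible by 24)

If not (n is divisible by 3), then not (n is divisible by 24).


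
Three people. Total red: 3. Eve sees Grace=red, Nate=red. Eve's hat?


Total red = 3, seen red = 2
Own red = 3 - 2 = 1
Eve's hat is red.

red


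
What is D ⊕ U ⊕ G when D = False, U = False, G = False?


D = False, U = False, G = False
Step 1: D ⊕ U = False XOR False = False
Step 2: False ⊕ G = False XOR False = False
XOR is true when an odd number of operands are true.

False


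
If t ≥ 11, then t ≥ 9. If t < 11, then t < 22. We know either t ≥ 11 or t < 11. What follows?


Constructive dilemma: (P → Q) ∧ (R → S), P ∨ R ⊢ Q ∨ S
Premise 1: t ≥ 11 → t ≥ 9
Premise 2: t < 11 → t < 22
Premise 3: t ≥ 11 ∨ t < 11
Case 1: Assuming t ≥ 11, then by Premise 1, t ≥ 9.
Case 2: Assuming t < 11, then by Premise 2, t < 22.
Since one of t ≥ 11 or t < 11 must hold, we get t ≥ 9 or t < 22.

t ≥ 9 or t < 22.


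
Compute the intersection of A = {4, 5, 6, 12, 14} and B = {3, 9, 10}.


A = {4, 5, 6, 12, 14}
B = {3, 9, 10}
Operation: intersection
Elements in both: none

∅


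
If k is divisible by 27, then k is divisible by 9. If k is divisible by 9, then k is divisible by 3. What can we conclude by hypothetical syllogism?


Hypothetical syllogism: P → Q, Q → R ⊢ P → R
Premise 1: k is divisible by 27 → k is divisible by 9
Premise 2: k is divisible by 9 → k is divisible by 3
Chain the implications: the middle term (k is divisible by 9) links the two.
Conclusion: If k is divisible by 27, then k is divisible by 3.

If k is divisible by 27, then k is divisible by 3.


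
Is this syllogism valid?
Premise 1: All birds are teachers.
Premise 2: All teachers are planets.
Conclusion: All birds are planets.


Premise 1: All birds are teachers.
Premise 2: All teachers are planets.
Conclusion: All birds are planets.
Barbara syllogism (AAA-1): All A are B, All B are C → All A are C.
Middle term (teachers) distributed in premise 2.

Valid


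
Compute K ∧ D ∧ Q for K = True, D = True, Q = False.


K = True, D = True, Q = False
Step 1: K ∧ D = True AND True = True
Step 2: (True) ∧ Q = (True) AND False = False
AND is true only when ALL operands are true.

False


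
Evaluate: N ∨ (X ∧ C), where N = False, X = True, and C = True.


N = False, X = True, C = True
Step 1: X ∧ C = True AND True = True
Step 2: N ∨ True = False OR True = True
AND evaluated first (higher precedence); then OR applied.

True


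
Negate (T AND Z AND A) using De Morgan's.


De Morgan's law: ¬(P ∧ Q ∧ R) ≡ ¬P ∨ ¬Q ∨ ¬R
¬(T ∧ Z ∧ A) = ¬T ∨ ¬Z ∨ ¬A

¬T ∨ ¬Z ∨ ¬A


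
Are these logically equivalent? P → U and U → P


Expression 1: P → U
Expression 2: U → P
Truth table (P U | Expr1 Expr2):
  T T |   T     T
  T F |   F     T   ← differ
  F T |   T     F   ← differ
  F F |   T     T
Counterexample: P=T, U=F gives Expr1 = F but Expr2 = T, so the expressions are NOT logically equivalent.

No


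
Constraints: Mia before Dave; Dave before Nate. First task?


Constraints: Mia before Dave; Dave before Nate
The first task can have nothing scheduled before it, so it must never appear on the right of a 'before'.
Tasks appearing after some 'before': Dave, Nate.
The only task not in that list is Mia → it is first.

Mia


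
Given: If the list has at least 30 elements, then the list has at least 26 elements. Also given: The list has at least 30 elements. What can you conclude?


Modus ponens: P → Q, P ⊢ Q
P: the list has at least 30 elements
Q: the list has at least 26 elements
We have P → Q and P is true.
By modus ponens, Q must be true.

The list has at least 26 elements


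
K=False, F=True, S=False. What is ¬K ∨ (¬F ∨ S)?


K = False, F = True, S = False
Expression: ¬K ∨ (¬F ∨ S)
Step 1: ¬F = NOT True = False
Step 2: ¬F ∨ S = False OR False = False
Step 3: ¬K = NOT False = True
Step 4: (True) ∨ (False) = True OR False = True

True


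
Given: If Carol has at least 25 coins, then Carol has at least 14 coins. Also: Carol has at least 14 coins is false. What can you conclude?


Modus tollens: P → Q, ¬Q ⊢ ¬P
P: Carol has at least 25 coins
Q: Carol has at least 14 coins
We have P → Q and Q is false.
By modus tollens, P must be false.

It is not the case that Carol has at least 25 coins


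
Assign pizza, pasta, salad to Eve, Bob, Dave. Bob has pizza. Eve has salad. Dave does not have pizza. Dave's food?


From clues:
  Bob → pizza
  Eve → salad
By elimination, Dave gets the remaining.

pasta


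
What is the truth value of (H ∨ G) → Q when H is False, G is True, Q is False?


H = False, G = True, Q = False
Step 1: H ∨ G = False OR True = True
Step 2: (True) → Q: false only when antecedent=True and Q=False.
Result: False

False


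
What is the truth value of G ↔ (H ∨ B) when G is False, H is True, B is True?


G = False, H = True, B = True
Step 1: H ∨ B = True OR True = True
Step 2: G ↔ (True): true when both sides have same truth value.
Result: False ↔ True = False

False


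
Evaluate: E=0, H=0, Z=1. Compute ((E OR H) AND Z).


E OR H = 0|0 = 0
0 AND 1 = 0

0


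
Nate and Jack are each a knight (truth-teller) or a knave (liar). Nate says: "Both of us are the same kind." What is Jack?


Nate says: "Both of us are the same kind."
Case 1: Nate is a Knight (truth-teller)
  Statement is true → they ARE the same → Jack is also a Knight
Case 2: Nate is a Knave (liar)
  Statement is false → they are NOT the same → Jack is a Knight
In both cases, Jack is a Knight.

Knight


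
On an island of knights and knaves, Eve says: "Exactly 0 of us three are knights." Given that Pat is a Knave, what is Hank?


Eve claims exactly 0 knights among Eve, Pat, Hank.
Given: Pat is a Knave.

Case 1: Eve is a Knight (tells truth)
  Then exactly 0 of the three are knights.
  Counting Eve, Pat: 1 knight(s) so far. Need -1 more → impossible.
Case 2: Eve is a Knave (lies)
  Then the count is NOT 0.
  If Hank = Knave, count = 0 = 0 → claim would be true, contradicts lie.
  If Hank = Knight, count = 1 ≠ 0 → lie confirmed ✓

Hank is a Knight.

Knight


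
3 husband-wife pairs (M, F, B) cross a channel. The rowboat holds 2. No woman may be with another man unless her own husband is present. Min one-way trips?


Label couples M, F, B (H = husband, W = wife).
Counting alone: 6 people, the rowboat carries 2 and someone must bring it back, so each round trip nets at most +1 on the far side until the last crossing → at least 9 trips. The jealousy constraint makes 9 impossible; the shortest valid schedule has 11:
1. WM+WF →  (far: WM,WF; near: HM,HF,HB,WB)
2. WM ←       (far: WF; near: HM,HF,HB,WM,WB)
3. WM+WB →  (far: WM,WF,WB; near: HM,HF,HB)
4. WM ←       (far: WF,WB; near: HM,HF,HB,WM)
5. HF+HB →  (far: HF,WF,HB,WB; near: HM,WM)
6. HF+WF ←  (far: HB,WB; near: HM,WM,HF,WF)
7. HM+HF →  (far: HM,HF,HB,WB; near: WM,WF)
8. WB ←       (far: HM,HF,HB; near: WM,WF,WB)
9. WM+WF →  (far: HM,WM,HF,WF,HB; near: WB)
10. HB ←      (far: HM,WM,HF,WF; near: HB,WB)
11. HB+WB → (far: all six; near: empty)
In every state each wife is either with her husband or with no other man.
Minimum trips = 11

11


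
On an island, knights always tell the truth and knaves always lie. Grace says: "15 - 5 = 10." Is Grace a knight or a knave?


Statement: "15 - 5 = 10."
Actual: 15 - 5 = 10
Claimed: 10
Statement is TRUE → Grace tells the truth → Knight

Knight


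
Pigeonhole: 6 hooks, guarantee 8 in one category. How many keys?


Pigeonhole: to guarantee k in one of n categories, need (k-1)×n + 1.
k = 8, n = 6
Minimum = (8-1) × 6 + 1 = 7 × 6 + 1

43


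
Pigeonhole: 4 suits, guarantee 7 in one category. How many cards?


Pigeonhole: to guarantee k in one of n categories, need (k-1)×n + 1.
k = 7, n = 4
Minimum = (7-1) × 4 + 1 = 6 × 4 + 1

25


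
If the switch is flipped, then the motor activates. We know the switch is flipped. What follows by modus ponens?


Modus ponens: P → Q, P ⊢ Q
P: the switch is flipped
Q: the motor activates
We have P → Q and P is true.
By modus ponens, Q must be true.

The motor activates


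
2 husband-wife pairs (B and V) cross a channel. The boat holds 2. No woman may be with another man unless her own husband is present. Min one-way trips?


Label couples B and V.
1. WB+WV → (far: WB,WV; near: HB,HV)
2. WB ←   (far: WV; near: HB,HV,WB)
3. HB+HV → (far: HB,HV,WV; near: WB)
4. HB ←   (far: HV,WV; near: HB,WB)  — HB returns, since WB is alone on near bank
5. HB+WB → (far: all four; near: empty)
Every state respects the constraint.
Minimum trips = 5

5


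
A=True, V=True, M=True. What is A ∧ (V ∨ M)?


A = True, V = True, M = True
Expression: A ∧ (V ∨ M)
Step 1: V ∨ M = True OR True = True
Step 2: A ∧ (True) = True AND True = True

True


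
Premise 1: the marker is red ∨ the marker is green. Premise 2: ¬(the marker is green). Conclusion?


Disjunctive syllogism: P ∨ Q, ¬P ⊢ Q
Disjunction: the marker is red ∨ the marker is green
We know it is not the case that the marker is green.
By disjunctive syllogism, the other disjunct must be true.

The marker is red


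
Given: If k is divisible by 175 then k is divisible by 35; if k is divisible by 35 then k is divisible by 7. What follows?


Hypothetical syllogism: P → Q, Q → R ⊢ P → R
Premise 1: k is divisible by 175 → k is divisible by 35
Premise 2: k is divisible by 35 → k is divisible by 7
Chain the implications: the middle term (k is divisible by 35) links the two.
Conclusion: If k is divisible by 175, then k is divisible by 7.

If k is divisible by 175, then k is divisible by 7.


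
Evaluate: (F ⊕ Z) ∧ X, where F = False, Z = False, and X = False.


F = False, Z = False, X = False
Step 1: F ⊕ Z = False XOR False = False
Step 2: False ∧ X = False AND False = False
XOR true when exactly one of F,Z is true; then AND with X.

False


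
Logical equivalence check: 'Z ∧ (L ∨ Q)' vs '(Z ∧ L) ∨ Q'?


Expression 1: Z ∧ (L ∨ Q)
Expression 2: (Z ∧ L) ∨ Q
Truth table (Z L Q | Expr1 Expr2):
  T T T |   T     T
  T T F |   T     T
  T F T |   T     T
  T F F |   F     F
  F T T |   F     T   ← differ
  F T F |   F     F
  F F T |   F     T   ← differ
  F F F |   F     F
Counterexample: Z=F, L=T, Q=T gives Expr1 = F but Expr2 = T, so the expressions are NOT logically equivalent.

No


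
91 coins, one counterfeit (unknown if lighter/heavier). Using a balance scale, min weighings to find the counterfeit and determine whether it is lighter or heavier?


Let n = 91. 182 possibilities (n coins × lighter/heavier); each weighing has 3 outcomes.
Bound for k weighings: say the first weighing puts j coins on each pan. If it tips, the 2j weighed coins remain suspects (each with a known direction) and k-1 weighings give 3^(k-1) outcomes; 3^(k-1) is odd, so 2j ≤ 3^(k-1) - 1. If it balances, the n - 2j unweighed coins remain with direction unknown: 2(n - 2j) ≤ 3^(k-1) - 1 by the same parity argument. Adding, n ≤ (3^(k-1) - 1) + (3^(k-1) - 1)/2 = (3^k - 3)/2, and the classical three-group strategy achieves this (3 coins in 2 weighings, 12 in 3, 39 in 4, 120 in 5).
So we need the smallest k with (3^k - 3)/2 ≥ 91.
k = 4: (3^4 - 3)/2 = 39 < 91 ✗
k = 5: (3^5 - 3)/2 = 120 ≥ 91 ✓

5


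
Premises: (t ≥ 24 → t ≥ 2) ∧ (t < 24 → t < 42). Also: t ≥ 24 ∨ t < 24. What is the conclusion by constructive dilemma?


Constructive dilemma: (P → Q) ∧ (R → S), P ∨ R ⊢ Q ∨ S
Premise 1: t ≥ 24 → t ≥ 2
Premise 2: t < 24 → t < 42
Premise 3: t ≥ 24 ∨ t < 24
Case 1: Assuming t ≥ 24, then by Premise 1, t ≥ 2.
Case 2: Assuming t < 24, then by Premise 2, t < 42.
Since one of t ≥ 24 or t < 24 must hold, we get t ≥ 2 or t < 42.

t ≥ 2 or t < 42.


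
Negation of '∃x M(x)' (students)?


Original: ∃x M(x)
Rule: ¬∀→∃, ¬∃→∀, negate predicate.
Negation: ∀x ¬M(x)

∀x ¬M(x)


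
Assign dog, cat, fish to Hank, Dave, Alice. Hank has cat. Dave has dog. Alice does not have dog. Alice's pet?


From clues:
  Hank → cat
  Dave → dog
By elimination, Alice gets the remaining.

fish


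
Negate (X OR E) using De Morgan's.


De Morgan's law: ¬(P ∨ Q) ≡ ¬P ∧ ¬Q
¬(X ∨ E) = ¬X ∧ ¬E

¬X ∧ ¬E


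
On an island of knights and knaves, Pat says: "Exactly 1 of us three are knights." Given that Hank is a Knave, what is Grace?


Pat claims exactly 1 knights among Pat, Hank, Grace.
Given: Hank is a Knave.

Case 1: Pat is a Knight (tells truth)
  Then exactly 1 of the three are knights.
  Counting Pat, Hank: 1 knight(s) so far. Need 0 more → Grace = Knave.
Case 2: Pat is a Knave (lies)
  Then the count is NOT 1.
  If Grace = Knight, count = 1 = 1 → claim would be true, contradicts lie.
  If Grace = Knave, count = 0 ≠ 1 → lie confirmed ✓

Grace is a Knave.

Knave


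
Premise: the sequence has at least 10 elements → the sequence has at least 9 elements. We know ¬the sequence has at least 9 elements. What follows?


Modus tollens: P → Q, ¬Q ⊢ ¬P
P: the sequence has at least 10 elements
Q: the sequence has at least 9 elements
We have P → Q and Q is false.
By modus tollens, P must be false.

It is not the case that the sequence has at least 10 elements


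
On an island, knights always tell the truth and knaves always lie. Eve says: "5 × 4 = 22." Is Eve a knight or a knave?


Statement: "5 × 4 = 22."
Actual: 5 × 4 = 20
Claimed: 22
Statement is FALSE → Eve lies → Knave

Knave


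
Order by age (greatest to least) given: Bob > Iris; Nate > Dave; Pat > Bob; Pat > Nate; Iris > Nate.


Constraints: Bob > Iris; Nate > Dave; Pat > Bob; Pat > Nate; Iris > Nate
Method: at each step, the next-highest is the one remaining person who never appears on the smaller side of a constraint between remaining people.
  Step 1: remaining {Bob, Nate, Dave, Iris, Pat}; on the smaller side: {Bob, Nate, Dave, Iris} → Pat is next (Pat > Bob; Pat > Nate).
  Step 2: remaining {Bob, Nate, Dave, Iris}; on the smaller side: {Nate, Dave, Iris} → Bob is next (Bob > Iris).
  Step 3: remaining {Nate, Dave, Iris}; on the smaller side: {Nate, Dave} → Iris is next (Iris > Nate).
  Step 4: remaining {Nate, Dave}; on the smaller side: {Dave} → Nate is next (Nate > Dave).
  Step 5: only Dave remains → lowest.
Final ranking (highest to lowest):

Pat > Bob > Iris > Nate > Dave


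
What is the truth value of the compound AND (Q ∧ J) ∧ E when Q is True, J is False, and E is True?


Q = True, J = False, E = True
Step 1: Q ∧ J = True AND False = False
Step 2: False ∧ E = False AND True = False
AND is true only when ALL operands are true.

False


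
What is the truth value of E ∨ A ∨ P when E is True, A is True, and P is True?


E = True, A = True, P = True
Step 1: E ∨ A = True OR True = True
Step 2: True ∨ P = True OR True = True
OR is true when at least one operand is true.

True


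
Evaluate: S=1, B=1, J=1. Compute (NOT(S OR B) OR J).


S OR B = 1
NOT(1) = 0
0 OR 1 = 1

1


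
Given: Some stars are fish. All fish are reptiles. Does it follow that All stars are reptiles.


Premise 1: Some stars are fish.
Premise 2: All fish are reptiles.
Conclusion: All stars are reptiles.
Fallacy: illicit minor. The minor term (stars) is distributed in the conclusion ('All stars ...') but undistributed in its premise ('Some stars are fish' doesn't cover all stars).
Only 'Some stars are reptiles' follows, not 'All'.

Invalid


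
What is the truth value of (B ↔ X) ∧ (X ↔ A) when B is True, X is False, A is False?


B = True, X = False, A = False
Step 1: B ↔ X is true when B and X have the same value. Result: False
Step 2: X ↔ A is true when X and A have the same value. Result: True
Step 3: False ∧ True = False

False


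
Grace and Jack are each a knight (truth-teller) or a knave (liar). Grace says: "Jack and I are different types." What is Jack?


Grace says: "Jack and I are different types."
Case 1: Grace is a Knight (truth-teller)
  Statement is true → they ARE different → Jack is a Knave
Case 2: Grace is a Knave (liar)
  Statement is false → they are NOT different → Jack is a Knave
In both cases, Jack is a Knave.

Knave


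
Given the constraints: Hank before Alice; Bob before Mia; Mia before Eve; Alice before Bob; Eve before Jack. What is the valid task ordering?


Constraints: Hank before Alice; Bob before Mia; Mia before Eve; Alice before Bob; Eve before Jack
Method: repeatedly schedule the remaining task that has no remaining task required before it.
  Step 1: remaining {Jack, Bob, Alice, Hank, Eve, Mia}; every task except Hank still has a predecessor pending → schedule Hank.
  Step 2: remaining {Jack, Bob, Alice, Eve, Mia}; every task except Alice still has a predecessor pending → schedule Alice.
  Step 3: remaining {Jack, Bob, Eve, Mia}; every task except Bob still has a predecessor pending → schedule Bob.
  Step 4: remaining {Jack, Eve, Mia}; every task except Mia still has a predecessor pending → schedule Mia.
  Step 5: remaining {Jack, Eve}; every task except Eve still has a predecessor pending → schedule Eve.
  Step 6: only Jack remains → schedule Jack.
Resulting order:

Hank → Alice → Bob → Mia → Eve → Jack


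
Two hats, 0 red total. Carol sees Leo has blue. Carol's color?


Total red = 0, Leo = blue
Red accounted for: 0
Remaining for Carol: 0
Carol's hat is blue.

blue


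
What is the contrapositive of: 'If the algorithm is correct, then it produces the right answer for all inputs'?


Original: If the algorithm is correct, then it produces the right answer for all inputs
Contrapositive: If ¬Q, then ¬P
Negate Q: not (it produces the right answer for all inputs)
Negate P: not (the algorithm is correct)

If not (it produces the right answer for all inputs), then not (the algorithm is correct).


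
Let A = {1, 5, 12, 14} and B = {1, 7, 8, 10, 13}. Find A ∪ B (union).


A = {1, 5, 12, 14}
B = {1, 7, 8, 10, 13}
Operation: union
All elements combined: 1, 5, 7, 8, 10, 12, 13, 14

{1, 5, 7, 8, 10, 12, 13, 14}


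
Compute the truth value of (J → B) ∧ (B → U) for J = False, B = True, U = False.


J = False, B = True, U = False
Step 1: J → B is false only when J=True and B=False. Result: True
Step 2: B → U is false only when B=True and U=False. Result: False
Step 3: True ∧ False = False

False


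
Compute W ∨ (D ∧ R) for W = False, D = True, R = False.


W = False, D = True, R = False
Step 1: D ∧ R = True AND False = False
Step 2: W ∨ False = False OR False = False
AND evaluated first (higher precedence); then OR applied.

False


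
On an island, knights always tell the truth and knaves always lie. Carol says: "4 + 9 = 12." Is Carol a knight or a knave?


Statement: "4 + 9 = 12."
Actual: 4 + 9 = 13
Claimed: 12
Statement is FALSE → Carol lies → Knave

Knave


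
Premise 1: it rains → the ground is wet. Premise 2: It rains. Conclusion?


Modus ponens: P → Q, P ⊢ Q
P: it rains
Q: the ground is wet
We have P → Q and P is true.
By modus ponens, Q must be true.

The ground is wet


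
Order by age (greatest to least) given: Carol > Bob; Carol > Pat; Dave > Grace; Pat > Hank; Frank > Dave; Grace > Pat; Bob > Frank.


Constraints: Carol > Bob; Carol > Pat; Dave > Grace; Pat > Hank; Frank > Dave; Grace > Pat; Bob > Frank
Method: at each step, the next-highest is the one remaining person who never appears on the smaller side of a constraint between remaining people.
  Step 1: remaining {Pat, Hank, Carol, Bob, Frank, Dave, Grace}; on the smaller side: {Pat, Hank, Bob, Frank, Dave, Grace} → Carol is next (Carol > Bob; Carol > Pat).
  Step 2: remaining {Pat, Hank, Bob, Frank, Dave, Grace}; on the smaller side: {Pat, Hank, Frank, Dave, Grace} → Bob is next (Bob > Frank).
  Step 3: remaining {Pat, Hank, Frank, Dave, Grace}; on the smaller side: {Pat, Hank, Dave, Grace} → Frank is next (Frank > Dave).
  Step 4: remaining {Pat, Hank, Dave, Grace}; on the smaller side: {Pat, Hank, Grace} → Dave is next (Dave > Grace).
  Step 5: remaining {Pat, Hank, Grace}; on the smaller side: {Pat, Hank} → Grace is next (Grace > Pat).
  Step 6: remaining {Pat, Hank}; on the smaller side: {Hank} → Pat is next (Pat > Hank).
  Step 7: only Hank remains → lowest.
Final ranking (highest to lowest):

Carol > Bob > Frank > Dave > Grace > Pat > Hank


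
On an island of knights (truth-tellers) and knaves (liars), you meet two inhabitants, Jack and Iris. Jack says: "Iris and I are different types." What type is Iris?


Jack says: "Iris and I are different types."
Case 1: Jack is a Knight (truth-teller)
  Statement is true → they ARE different → Iris is a Knave
Case 2: Jack is a Knave (liar)
  Statement is false → they are NOT different → Iris is a Knave
In both cases, Iris is a Knave.

Knave


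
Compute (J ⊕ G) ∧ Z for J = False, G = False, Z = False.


J = False, G = False, Z = False
Step 1: J ⊕ G = False XOR False = False
Step 2: False ∧ Z = False AND False = False
XOR true when exactly one of J,G is true; then AND with Z.

False


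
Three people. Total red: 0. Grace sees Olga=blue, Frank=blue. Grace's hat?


Total red = 0, seen red = 0
Own red = 0 - 0 = 0
Grace's hat is blue.

blue


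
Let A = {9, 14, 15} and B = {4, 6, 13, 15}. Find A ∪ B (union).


A = {9, 14, 15}
B = {4, 6, 13, 15}
Operation: union
All elements combined: 4, 6, 9, 13, 14, 15

{4, 6, 9, 13, 14, 15}


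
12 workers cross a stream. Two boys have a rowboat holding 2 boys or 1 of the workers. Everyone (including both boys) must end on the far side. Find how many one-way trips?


Per crossing of one of the workers: boys→, one←, one of the workers→, one← = 4 trips
12 × 4 = 48, + 1 final boys→ = 49
Minimum trips = 49

49


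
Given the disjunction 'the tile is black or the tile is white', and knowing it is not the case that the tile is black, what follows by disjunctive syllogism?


Disjunctive syllogism: P ∨ Q, ¬P ⊢ Q
Disjunction: the tile is black ∨ the tile is white
We know it is not the case that the tile is black.
By disjunctive syllogism, the other disjunct must be true.

The tile is white


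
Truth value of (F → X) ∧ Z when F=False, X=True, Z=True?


F = False, X = True, Z = True
Expression: (F → X) ∧ Z
Step 1: F → X = False → True (false only if F=True, X=False) = True
Step 2: (True) ∧ Z = True AND True = True

True


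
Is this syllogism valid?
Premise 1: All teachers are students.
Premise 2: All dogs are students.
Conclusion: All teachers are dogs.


Premise 1: All teachers are students.
Premise 2: All dogs are students.
Conclusion: All teachers are dogs.
Fallacy: undistributed middle. students is predicate in both.
Counterexample: teachers and dogs could be disjoint subsets of students.

Invalid


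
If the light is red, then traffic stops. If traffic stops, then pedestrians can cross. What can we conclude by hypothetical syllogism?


Hypothetical syllogism: P → Q, Q → R ⊢ P → R
Premise 1: the light is red → traffic stops
Premise 2: traffic stops → pedestrians can cross
Chain the implications: the middle term (traffic stops) links the two.
Conclusion: If the light is red, then pedestrians can cross.

If the light is red, then pedestrians can cross.


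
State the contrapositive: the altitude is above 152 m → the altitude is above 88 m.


Original: If the altitude is above 152 m, then the altitude is above 88 m
Contrapositive: If ¬Q, then ¬P
Negate Q: not (the altitude is above 88 m)
Negate P: not (the altitude is above 152 m)

If not (the altitude is above 88 m), then not (the altitude is above 152 m).


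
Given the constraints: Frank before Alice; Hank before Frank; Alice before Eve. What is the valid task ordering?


Constraints: Frank before Alice; Hank before Frank; Alice before Eve
Method: repeatedly schedule the remaining task that has no remaining task required before it.
  Step 1: remaining {Eve, Hank, Alice, Frank}; every task except Hank still has a predecessor pending → schedule Hank.
  Step 2: remaining {Eve, Alice, Frank}; every task except Frank still has a predecessor pending → schedule Frank.
  Step 3: remaining {Eve, Alice}; every task except Alice still has a predecessor pending → schedule Alice.
  Step 4: only Eve remains → schedule Eve.
Resulting order:

Hank → Frank → Alice → Eve


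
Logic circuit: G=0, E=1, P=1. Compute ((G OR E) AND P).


G OR E = 0|1 = 1
1 AND 1 = 1

1


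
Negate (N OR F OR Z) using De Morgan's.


De Morgan's law: ¬(P ∨ Q ∨ R) ≡ ¬P ∧ ¬Q ∧ ¬R
¬(N ∨ F ∨ Z) = ¬N ∧ ¬F ∧ ¬Z

¬N ∧ ¬F ∧ ¬Z


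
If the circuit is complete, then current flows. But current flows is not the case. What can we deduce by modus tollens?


Modus tollens: P → Q, ¬Q ⊢ ¬P
P: the circuit is complete
Q: current flows
We have P → Q and Q is false.
By modus tollens, P must be false.

It is not the case that the circuit is complete


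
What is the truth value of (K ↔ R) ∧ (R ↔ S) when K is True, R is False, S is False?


K = True, R = False, S = False
Step 1: K ↔ R is true when K and R have the same value. Result: False
Step 2: R ↔ S is true when R and S have the same value. Result: True
Step 3: False ∧ True = False

False


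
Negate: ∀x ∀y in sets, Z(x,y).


Original: ∀x ∀y Z(x,y)
Rule: ¬∀→∃, ¬∃→∀, negate predicate.
Negation: ∃x ∃y ¬Z(x,y)

∃x ∃y ¬Z(x,y)


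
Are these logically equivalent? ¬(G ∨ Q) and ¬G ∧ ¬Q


Expression 1: ¬(G ∨ Q)
Expression 2: ¬G ∧ ¬Q
Truth table (G Q | Expr1 Expr2):
  T T |   F     F
  T F |   F     F
  F T |   F     F
  F F |   T     T
All 4 rows agree, so the expressions are logically equivalent.

Yes


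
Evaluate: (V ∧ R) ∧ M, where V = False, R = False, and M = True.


V = False, R = False, M = True
Step 1: V ∧ R = False AND False = False
Step 2: False ∧ M = False AND True = False
AND is true only when ALL operands are true.

False
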